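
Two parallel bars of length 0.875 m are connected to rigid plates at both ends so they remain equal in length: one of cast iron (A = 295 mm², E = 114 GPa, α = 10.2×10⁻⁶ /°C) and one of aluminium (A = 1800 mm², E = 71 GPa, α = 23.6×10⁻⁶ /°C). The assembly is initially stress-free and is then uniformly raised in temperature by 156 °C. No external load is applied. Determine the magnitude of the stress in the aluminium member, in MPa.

Both members must finish at the same length. With the larger α, the aluminium tends to over-expand; the plates restrain it, putting the aluminium in compression and the cast iron in tension. With no external load the two internal forces are equal and opposite, magnitude P.
Equating the net (thermal + elastic) strains gives |α₁ − α₂|·ΔT = P·[1/(A₁E₁) + 1/(A₂E₂)].
|α₁ − α₂|·ΔT = 13.4×10⁻⁶ × 156 = 0.00209.
1/(A₁E₁) + 1/(A₂E₂) = 1/(295×114×10³) + 1/(1800×71×10³) = 3.756×10⁻⁸ N⁻¹.
P = 0.00209 / 3.756×10⁻⁸ = 55650 N = 55.65 kN.
σ_{aluminium} = P/A₂ = 55650/1800 = 30.92 MPa, compressive.

σ ≈ 30.9 MPa (compressive)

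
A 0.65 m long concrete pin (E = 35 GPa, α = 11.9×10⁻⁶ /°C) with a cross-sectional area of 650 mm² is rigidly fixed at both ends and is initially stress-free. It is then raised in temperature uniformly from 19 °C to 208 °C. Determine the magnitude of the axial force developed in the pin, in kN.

With zero net strain, σ = E·αΔT = 35 GPa × 11.9×10⁻⁶ × 189 = 78.72 MPa.
Then P = σA = 78.72 × 650 mm² = 51.17 kN, compressive.

P ≈ 51.2 kN (compressive)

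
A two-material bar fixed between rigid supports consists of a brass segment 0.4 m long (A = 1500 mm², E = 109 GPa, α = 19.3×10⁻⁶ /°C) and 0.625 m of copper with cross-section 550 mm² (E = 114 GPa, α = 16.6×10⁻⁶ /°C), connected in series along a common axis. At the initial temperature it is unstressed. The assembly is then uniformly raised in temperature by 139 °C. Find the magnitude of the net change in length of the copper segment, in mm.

If the supports were absent, the total length change would be Σ αᵢΔT Lᵢ = 19.3×10⁻⁶×139×400 + 16.6×10⁻⁶×139×625 = 2.515 mm.
The rigid supports impose zero overall length change; the single axial force P common to all segments must satisfy P Σ Lᵢ/(AᵢEᵢ) = δ_free.
The series flexibility is Σ Lᵢ/(AᵢEᵢ) = 400/(1500×109×10³) + 625/(550×114×10³) = 1.241×10⁻⁵ mm/N.
So P = 2.515 / 1.241×10⁻⁵ = 202.6 kN, compressive.
For the copper segment, free thermal change = 16.6×10⁻⁶×139×625 = 1.442 mm and elastic change from P = 202600×625/(550×114×10³) = 2.02 mm; these oppose, so the net change is 0.577 mm (segment shortens).

|ΔL| ≈ 0.577 mm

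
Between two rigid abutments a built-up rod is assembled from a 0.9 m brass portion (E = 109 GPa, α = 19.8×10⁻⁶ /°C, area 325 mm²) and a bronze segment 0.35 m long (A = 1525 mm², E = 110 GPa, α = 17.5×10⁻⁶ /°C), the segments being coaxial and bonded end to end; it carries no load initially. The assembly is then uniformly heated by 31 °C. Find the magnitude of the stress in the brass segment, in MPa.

σ ≈ 83.1 MPa (compressive)

With the walls removed the bar would change length by δ_free = Σ αᵢΔT Lᵢ = 19.8×10⁻⁶×31×900 + 17.5×10⁻⁶×31×350 = 0.7423 mm.
The rigid supports impose zero overall length change; the single axial force P common to all segments must satisfy P Σ Lᵢ/(AᵢEᵢ) = δ_free.
Σ Lᵢ/(AᵢEᵢ) = 900/(325×109×10³) + 350/(1525×110×10³) = 2.749×10⁻⁵ mm/N.
Hence P = δ_free / Σ(L/AE) = 0.7423/2.749×10⁻⁵ = 27 kN (compressive).
σ_{brass} = P / A = 27000 / 325 = 83.08 MPa.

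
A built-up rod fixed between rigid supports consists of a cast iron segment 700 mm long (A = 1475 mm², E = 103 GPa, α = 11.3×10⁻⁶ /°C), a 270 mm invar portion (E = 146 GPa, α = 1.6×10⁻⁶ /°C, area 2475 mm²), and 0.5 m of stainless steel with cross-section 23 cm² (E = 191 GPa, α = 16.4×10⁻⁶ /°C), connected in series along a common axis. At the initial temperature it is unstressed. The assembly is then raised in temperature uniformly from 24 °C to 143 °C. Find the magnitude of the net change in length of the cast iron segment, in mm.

With the walls removed the bar would change length by δ_free = Σ αᵢΔT Lᵢ = 11.3×10⁻⁶×119×700 + 1.6×10⁻⁶×119×270 + 16.4×10⁻⁶×119×500 = 1.968 mm.
Since the ends are fixed, an axial force P builds up, equal in every segment, with P · Σ Lᵢ/(AᵢEᵢ) = δ_free.
Σ Lᵢ/(AᵢEᵢ) = 700/(1475×103×10³) + 270/(2475×146×10³) + 500/(2300×191×10³) = 6.493×10⁻⁶ mm/N.
Hence P = δ_free / Σ(L/AE) = 1.968/6.493×10⁻⁶ = 303.2 kN (compressive).
For the cast iron segment, free thermal change = 11.3×10⁻⁶×119×700 = 0.9413 mm and elastic change from P = 303200×700/(1475×103×10³) = 1.397 mm; these oppose, so the net change is 0.456 mm (segment shortens).

|ΔL| ≈ 0.456 mm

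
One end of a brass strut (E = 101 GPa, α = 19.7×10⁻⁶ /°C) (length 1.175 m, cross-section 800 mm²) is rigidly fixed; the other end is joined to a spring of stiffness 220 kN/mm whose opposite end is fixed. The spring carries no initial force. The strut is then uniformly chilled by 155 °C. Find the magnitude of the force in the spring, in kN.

If the spring were absent the strut would shorten by αΔT L = 19.7×10⁻⁶ × 155 × 1175 = 3.588 mm.
With a force P in the spring, the elastic change of the strut is PL/(AE) and that of the spring is P/k; compatibility requires their sum to equal δ_free.
So P = δ_free / [L/(AE) + 1/k] = 3.588 / [ 1175/(800×101×10³) + 1/(220×10³) ].
P = 3.588 / 1.909×10⁻⁵ = 188000 N.

P ≈ 188 kN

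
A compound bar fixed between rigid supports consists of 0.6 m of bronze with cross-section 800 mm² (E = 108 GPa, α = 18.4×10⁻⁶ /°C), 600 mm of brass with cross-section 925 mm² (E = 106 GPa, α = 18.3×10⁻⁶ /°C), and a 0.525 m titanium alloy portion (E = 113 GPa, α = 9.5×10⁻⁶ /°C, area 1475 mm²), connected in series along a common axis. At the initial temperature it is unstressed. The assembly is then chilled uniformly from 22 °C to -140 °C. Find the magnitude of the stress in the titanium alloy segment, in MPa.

If the supports were absent, the total length change would be Σ αᵢΔT Lᵢ = 18.4×10⁻⁶×162×600 + 18.3×10⁻⁶×162×600 + 9.5×10⁻⁶×162×525 = 4.375 mm.
Since the ends are fixed, an axial force P builds up, equal in every segment, with P · Σ Lᵢ/(AᵢEᵢ) = δ_free.
The series flexibility is Σ Lᵢ/(AᵢEᵢ) = 600/(800×108×10³) + 600/(925×106×10³) + 525/(1475×113×10³) = 1.621×10⁻⁵ mm/N.
Hence P = δ_free / Σ(L/AE) = 4.375/1.621×10⁻⁵ = 269.8 kN (tensile).
σ_{titanium alloy} = P / A = 269800 / 1475 = 182.9 MPa.

σ ≈ 183 MPa (tensile)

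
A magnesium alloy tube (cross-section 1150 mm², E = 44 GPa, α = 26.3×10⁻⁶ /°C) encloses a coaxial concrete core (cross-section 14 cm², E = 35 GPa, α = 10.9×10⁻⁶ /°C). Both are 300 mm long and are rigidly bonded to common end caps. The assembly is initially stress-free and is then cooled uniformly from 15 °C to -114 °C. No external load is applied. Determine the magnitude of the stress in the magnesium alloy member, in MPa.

σ ≈ 43 MPa (tensile)

The magnesium alloy has the larger α, so on cooling it would change length more than the concrete if both were free. The rigid plates force a common final length, so the magnesium alloy is put into tension and the concrete into compression, with equal and opposite forces P (no external load).
Setting the final lengths equal and cancelling L: (α₁ − α₂)ΔT = P/(A₁E₁) + P/(A₂E₂).
|α₁ − α₂|·ΔT = 15.4×10⁻⁶ × 129 = 0.001987.
1/(A₁E₁) + 1/(A₂E₂) = 1/(1150×44×10³) + 1/(1400×35×10³) = 4.017×10⁻⁸ N⁻¹.
So P = 0.001987 / 4.017×10⁻⁸ = 49.45 kN.
σ_{magnesium alloy} = P/A₁ = 49450/1150 = 43 MPa, tensile.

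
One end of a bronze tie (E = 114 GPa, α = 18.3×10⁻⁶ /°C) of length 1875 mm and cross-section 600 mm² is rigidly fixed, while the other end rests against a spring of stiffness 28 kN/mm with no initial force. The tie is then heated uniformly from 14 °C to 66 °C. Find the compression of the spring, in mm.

The unrestrained thermal change is αΔT L = 18.3×10⁻⁶ × 52 × 1875 = 1.784 mm.
Let P be the compressive force at the spring. The tie shortens elastically by PL/(AE) and the spring compresses by P/k; together these equal δ_free.
So P = δ_free / [L/(AE) + 1/k] = 1.784 / [ 1875/(600×114×10³) + 1/(28×10³) ].
P = 1.784 / 6.313×10⁻⁵ = 28260 N.
Spring compression = P/k = 28260/(28×10³) = 1.009 mm.

δ ≈ 1.01 mm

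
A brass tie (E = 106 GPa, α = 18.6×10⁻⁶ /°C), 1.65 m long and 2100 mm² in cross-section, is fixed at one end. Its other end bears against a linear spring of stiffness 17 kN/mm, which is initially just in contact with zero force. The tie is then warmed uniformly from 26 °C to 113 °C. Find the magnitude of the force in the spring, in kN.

Free thermal expansion: δ_free = αΔT L = 18.6×10⁻⁶ × 87 × 1650 = 2.67 mm.
Let P be the compressive force at the spring. The tie shortens elastically by PL/(AE) and the spring compresses by P/k; together these equal δ_free.
So P = δ_free / [L/(AE) + 1/k] = 2.67 / [ 1650/(2100×106×10³) + 1/(17×10³) ].
P = 2.67 / 6.624×10⁻⁵ = 40310 N.

P ≈ 40.3 kN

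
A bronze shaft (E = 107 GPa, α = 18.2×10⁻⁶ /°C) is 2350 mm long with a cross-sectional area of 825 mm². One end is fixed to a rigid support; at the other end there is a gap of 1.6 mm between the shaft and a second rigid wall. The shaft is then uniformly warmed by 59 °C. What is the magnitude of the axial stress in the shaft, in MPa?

σ ≈ 42 MPa (compressive)

Unrestrained expansion: δ_free = αΔT L = 18.2×10⁻⁶ × 59 × 2350 = 2.523 mm.
This exceeds the 1.6 mm gap, so the wall pushes back. The portion of expansion that must be recovered elastically is δ_free − gap = 2.523 − 1.6 = 0.9234 mm.
So σ = E(δ_free − g)/L = 107×10³ × 0.9234/2350 = 42.05 MPa.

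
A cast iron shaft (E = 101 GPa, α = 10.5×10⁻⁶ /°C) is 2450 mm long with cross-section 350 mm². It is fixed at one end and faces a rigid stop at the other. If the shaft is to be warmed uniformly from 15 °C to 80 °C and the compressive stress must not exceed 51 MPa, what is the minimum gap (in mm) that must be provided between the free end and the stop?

With no wall the shaft would lengthen by αΔT L = 10.5×10⁻⁶ × 65 × 2450 = 1.672 mm.
At the allowable stress the elastic shortening the wall may impose is σL/E = 51 × 2450 / (101×10³) = 1.237 mm.
So the gap has to take up the difference, g_min = δ_free − σL/E = 1.672 − 1.237 = 0.435 mm.

g ≈ 0.435 mm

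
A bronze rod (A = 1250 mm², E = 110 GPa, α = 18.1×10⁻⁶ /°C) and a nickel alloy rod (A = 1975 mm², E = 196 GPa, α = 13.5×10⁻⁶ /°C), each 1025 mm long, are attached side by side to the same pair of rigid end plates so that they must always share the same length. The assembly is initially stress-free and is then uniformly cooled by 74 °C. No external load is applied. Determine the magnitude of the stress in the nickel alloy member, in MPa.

The bronze has the larger α, so on cooling it would change length more than the nickel alloy if both were free. The rigid plates force a common final length, so the bronze is put into tension and the nickel alloy into compression, with equal and opposite forces P (no external load).
Compatibility of the two members (thermal + elastic change equal): (α₁ − α₂)ΔT = P·[1/(A₁E₁) + 1/(A₂E₂)].
|α₁ − α₂|·ΔT = 4.6×10⁻⁶ × 74 = 0.0003404.
1/(A₁E₁) + 1/(A₂E₂) = 1/(1250×110×10³) + 1/(1975×196×10³) = 9.856×10⁻⁹ N⁻¹.
P = 0.0003404 / 9.856×10⁻⁹ = 34540 N = 34.54 kN.
σ_{nickel alloy} = P/A₂ = 34540/1975 = 17.49 MPa, compressive.

σ ≈ 17.5 MPa (compressive)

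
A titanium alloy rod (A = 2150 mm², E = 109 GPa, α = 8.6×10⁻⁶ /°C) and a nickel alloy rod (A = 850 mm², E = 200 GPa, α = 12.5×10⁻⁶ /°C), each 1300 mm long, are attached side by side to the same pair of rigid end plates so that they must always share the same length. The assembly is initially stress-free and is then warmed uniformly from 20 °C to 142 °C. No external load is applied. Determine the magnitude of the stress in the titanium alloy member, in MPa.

The nickel alloy has the larger α, so on heating it would change length more than the titanium alloy if both were free. The rigid plates force a common final length, so the nickel alloy is put into compression and the titanium alloy into tension, with equal and opposite forces P (no external load).
Setting the final lengths equal and cancelling L: (α₁ − α₂)ΔT = P/(A₁E₁) + P/(A₂E₂).
|α₁ − α₂|·ΔT = 3.9×10⁻⁶ × 122 = 0.0004758.
1/(A₁E₁) + 1/(A₂E₂) = 1/(2150×109×10³) + 1/(850×200×10³) = 1.015×10⁻⁸ N⁻¹.
So P = 0.0004758 / 1.015×10⁻⁸ = 46.88 kN.
σ_{titanium alloy} = P/A₁ = 46880/2150 = 21.8 MPa, tensile.

σ ≈ 21.8 MPa (tensile)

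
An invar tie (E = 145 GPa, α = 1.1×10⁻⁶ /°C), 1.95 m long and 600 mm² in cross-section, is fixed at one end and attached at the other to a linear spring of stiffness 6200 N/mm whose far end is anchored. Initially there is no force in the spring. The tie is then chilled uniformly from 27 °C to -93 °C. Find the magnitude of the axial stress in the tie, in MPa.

σ ≈ 2.34 MPa (tensile)

If the spring were absent the tie would shorten by αΔT L = 1.1×10⁻⁶ × 120 × 1950 = 0.2574 mm.
Let P be the tensile force in the spring. The tie extends elastically by PL/(AE) and the spring stretches by P/k; together these equal δ_free.
So P = δ_free / [L/(AE) + 1/k] = 0.2574 / [ 1950/(600×145×10³) + 1/(6200) ].
P = 0.2574 / 0.0001837 = 1401 N.
σ = P/A = 1401/600 = 2.335 MPa.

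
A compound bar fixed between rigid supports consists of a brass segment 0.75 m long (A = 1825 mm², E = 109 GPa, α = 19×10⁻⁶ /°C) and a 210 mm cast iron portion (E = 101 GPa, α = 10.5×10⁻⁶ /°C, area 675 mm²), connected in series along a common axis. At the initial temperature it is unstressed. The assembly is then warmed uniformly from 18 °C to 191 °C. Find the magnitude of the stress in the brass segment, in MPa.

σ ≈ 228 MPa (compressive)

With the walls removed the bar would change length by δ_free = Σ αᵢΔT Lᵢ = 19×10⁻⁶×173×750 + 10.5×10⁻⁶×173×210 = 2.847 mm.
The rigid supports impose zero overall length change; the single axial force P common to all segments must satisfy P Σ Lᵢ/(AᵢEᵢ) = δ_free.
Σ Lᵢ/(AᵢEᵢ) = 750/(1825×109×10³) + 210/(675×101×10³) = 6.851×10⁻⁶ mm/N.
P = 2.847 / 6.851×10⁻⁶ = 415500 N = 415.5 kN, compressive.
σ_{brass} = P / A = 415500 / 1825 = 227.7 MPa.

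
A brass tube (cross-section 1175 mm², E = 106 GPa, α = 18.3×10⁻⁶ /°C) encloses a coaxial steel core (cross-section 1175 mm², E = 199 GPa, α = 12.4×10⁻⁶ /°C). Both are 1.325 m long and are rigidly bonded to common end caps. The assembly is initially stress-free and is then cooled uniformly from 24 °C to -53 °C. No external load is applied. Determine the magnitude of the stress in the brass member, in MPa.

σ ≈ 31.4 MPa (tensile)

Both members must finish at the same length. With the larger α, the brass tends to over-contract; the plates restrain it, putting the brass in tension and the steel in compression. With no external load the two internal forces are equal and opposite, magnitude P.
Equating the net (thermal + elastic) strains gives |α₁ − α₂|·ΔT = P·[1/(A₁E₁) + 1/(A₂E₂)].
|α₁ − α₂|·ΔT = 5.9×10⁻⁶ × 77 = 0.0004543.
1/(A₁E₁) + 1/(A₂E₂) = 1/(1175×106×10³) + 1/(1175×199×10³) = 1.231×10⁻⁸ N⁻¹.
P = 0.0004543 / 1.231×10⁻⁸ = 36920 N = 36.92 kN.
σ_{brass} = P/A₁ = 36920/1175 = 31.42 MPa, tensile.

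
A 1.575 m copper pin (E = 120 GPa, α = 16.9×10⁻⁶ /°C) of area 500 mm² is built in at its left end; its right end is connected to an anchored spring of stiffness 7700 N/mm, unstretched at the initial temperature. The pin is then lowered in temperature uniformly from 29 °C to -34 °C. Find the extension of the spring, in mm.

δ ≈ 1.39 mm

Free thermal contraction: δ_free = αΔT L = 16.9×10⁻⁶ × 63 × 1575 = 1.677 mm.
Let P be the tensile force in the spring. The pin extends elastically by PL/(AE) and the spring stretches by P/k; together these equal δ_free.
So P = δ_free / [L/(AE) + 1/k] = 1.677 / [ 1575/(500×120×10³) + 1/(7700) ].
P = 1.677 / 0.0001561 = 10740 N.
Spring extension = P/k = 10740/(7700) = 1.395 mm.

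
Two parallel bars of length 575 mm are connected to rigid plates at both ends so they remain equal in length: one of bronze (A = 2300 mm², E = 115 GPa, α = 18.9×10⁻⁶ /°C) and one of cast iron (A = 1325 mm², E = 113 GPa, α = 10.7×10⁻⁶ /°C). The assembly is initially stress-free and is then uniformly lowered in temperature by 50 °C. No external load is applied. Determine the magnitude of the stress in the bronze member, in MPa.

σ ≈ 17 MPa (tensile)

The bronze has the larger α, so on cooling it would change length more than the cast iron if both were free. The rigid plates force a common final length, so the bronze is put into tension and the cast iron into compression, with equal and opposite forces P (no external load).
Setting the final lengths equal and cancelling L: (α₁ − α₂)ΔT = P/(A₁E₁) + P/(A₂E₂).
|α₁ − α₂|·ΔT = 8.2×10⁻⁶ × 50 = 0.00041.
1/(A₁E₁) + 1/(A₂E₂) = 1/(2300×115×10³) + 1/(1325×113×10³) = 1.046×10⁻⁸ N⁻¹.
So P = 0.00041 / 1.046×10⁻⁸ = 39.2 kN.
σ_{bronze} = P/A₁ = 39200/2300 = 17.04 MPa, tensile.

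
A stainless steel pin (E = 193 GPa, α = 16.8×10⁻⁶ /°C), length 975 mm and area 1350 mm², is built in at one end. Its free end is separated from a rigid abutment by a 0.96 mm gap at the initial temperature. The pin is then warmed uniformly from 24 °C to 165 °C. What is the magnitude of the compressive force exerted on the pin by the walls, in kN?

Free thermal elongation = αΔT L = 16.8×10⁻⁶ × 141 × 975 = 2.31 mm.
After closing the 0.96 mm clearance, 2.31 − 0.96 = 1.35 mm of expansion remains to be suppressed by the wall.
Compatibility: PL/(AE) = 1.35 mm, so σ = P/A = E × (1.35/975) = 267.1 MPa.
P = σA = 267.1 × 1350 = 360.6 kN.

P ≈ 361 kN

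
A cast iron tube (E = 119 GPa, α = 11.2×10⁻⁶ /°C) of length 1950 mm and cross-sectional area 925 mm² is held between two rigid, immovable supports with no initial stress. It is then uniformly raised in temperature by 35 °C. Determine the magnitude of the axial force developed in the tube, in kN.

With zero net strain, σ = E·αΔT = 119 GPa × 11.2×10⁻⁶ × 35 = 46.65 MPa.
P = AEαΔT = 925 × 119×10³ × 11.2×10⁻⁶ × 35 = 43.15 kN (compressive).

P ≈ 43.1 kN (compressive)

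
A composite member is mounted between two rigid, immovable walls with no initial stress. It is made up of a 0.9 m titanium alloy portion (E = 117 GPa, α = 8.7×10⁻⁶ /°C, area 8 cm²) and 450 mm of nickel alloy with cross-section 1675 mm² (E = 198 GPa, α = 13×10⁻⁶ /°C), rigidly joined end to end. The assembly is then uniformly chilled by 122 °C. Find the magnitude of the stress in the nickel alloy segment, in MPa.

With the walls removed the bar would change length by δ_free = Σ αᵢΔT Lᵢ = 8.7×10⁻⁶×122×900 + 13×10⁻⁶×122×450 = 1.669 mm.
The walls prevent any net length change, so an axial force P (same in every segment) develops. Compatibility: P · Σ Lᵢ/(AᵢEᵢ) = δ_free.
The series flexibility is Σ Lᵢ/(AᵢEᵢ) = 900/(800×117×10³) + 450/(1675×198×10³) = 1.097×10⁻⁵ mm/N.
Hence P = δ_free / Σ(L/AE) = 1.669/1.097×10⁻⁵ = 152.1 kN (tensile).
σ_{nickel alloy} = P / A = 152100 / 1675 = 90.81 MPa.

σ ≈ 90.8 MPa (tensile)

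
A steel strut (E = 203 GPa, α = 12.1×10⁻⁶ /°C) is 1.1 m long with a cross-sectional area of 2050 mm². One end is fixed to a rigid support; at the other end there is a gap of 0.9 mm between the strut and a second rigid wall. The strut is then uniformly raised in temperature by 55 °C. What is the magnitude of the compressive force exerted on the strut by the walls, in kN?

P ≈ 0 kN

If the wall were absent the strut would grow by αΔT L = 12.1×10⁻⁶ × 55 × 1100 = 0.732 mm.
Since δ_free = 0.732 mm is less than the 0.9 mm gap, the strut never touches the wall. No axial force develops.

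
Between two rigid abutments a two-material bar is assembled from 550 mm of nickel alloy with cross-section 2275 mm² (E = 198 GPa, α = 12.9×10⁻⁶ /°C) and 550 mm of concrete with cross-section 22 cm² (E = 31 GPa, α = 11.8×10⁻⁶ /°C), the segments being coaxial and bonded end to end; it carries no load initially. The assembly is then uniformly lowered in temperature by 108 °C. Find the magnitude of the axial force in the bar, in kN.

P ≈ 158 kN (tensile)

If the supports were absent, the total length change would be Σ αᵢΔT Lᵢ = 12.9×10⁻⁶×108×550 + 11.8×10⁻⁶×108×550 = 1.467 mm.
The walls prevent any net length change, so an axial force P (same in every segment) develops. Compatibility: P · Σ Lᵢ/(AᵢEᵢ) = δ_free.
The series flexibility is Σ Lᵢ/(AᵢEᵢ) = 550/(2275×198×10³) + 550/(2200×31×10³) = 9.286×10⁻⁶ mm/N.
So P = 1.467 / 9.286×10⁻⁶ = 158 kN, tensile.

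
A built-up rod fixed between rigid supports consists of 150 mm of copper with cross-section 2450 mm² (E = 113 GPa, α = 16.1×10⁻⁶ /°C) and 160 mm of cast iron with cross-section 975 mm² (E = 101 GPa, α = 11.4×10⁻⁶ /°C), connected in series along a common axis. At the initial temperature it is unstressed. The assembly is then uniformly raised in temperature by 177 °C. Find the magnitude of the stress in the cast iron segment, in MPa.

σ ≈ 355 MPa (compressive)

With the walls removed the bar would change length by δ_free = Σ αᵢΔT Lᵢ = 16.1×10⁻⁶×177×150 + 11.4×10⁻⁶×177×160 = 0.7503 mm.
The rigid supports impose zero overall length change; the single axial force P common to all segments must satisfy P Σ Lᵢ/(AᵢEᵢ) = δ_free.
The series flexibility is Σ Lᵢ/(AᵢEᵢ) = 150/(2450×113×10³) + 160/(975×101×10³) = 2.167×10⁻⁶ mm/N.
P = 0.7503 / 2.167×10⁻⁶ = 346300 N = 346.3 kN, compressive.
σ_{cast iron} = P / A = 346300 / 975 = 355.2 MPa.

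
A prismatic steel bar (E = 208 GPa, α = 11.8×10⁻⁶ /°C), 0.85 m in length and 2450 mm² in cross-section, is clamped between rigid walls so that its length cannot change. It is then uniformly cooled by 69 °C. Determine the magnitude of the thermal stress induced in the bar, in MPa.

With length fixed, the mechanical strain must cancel the thermal strain αΔT = 11.8×10⁻⁶ × 69 = 814.2×10⁻⁶.
The stress required to suppress this strain is σ = Eε = 208×10³ × 814.2×10⁻⁶ = 169.4 MPa, tensile since the bar is trying to contract.

σ ≈ 169 MPa (tensile)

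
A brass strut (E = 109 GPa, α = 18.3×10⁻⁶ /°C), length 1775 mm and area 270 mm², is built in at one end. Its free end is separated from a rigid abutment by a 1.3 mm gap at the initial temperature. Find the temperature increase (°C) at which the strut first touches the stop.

ΔT ≈ 40 °C

Contact occurs when the free expansion equals the gap: αΔT L = 1.3 mm.
ΔT = 1.3 / (18.3×10⁻⁶ × 1775) = 40.02 °C.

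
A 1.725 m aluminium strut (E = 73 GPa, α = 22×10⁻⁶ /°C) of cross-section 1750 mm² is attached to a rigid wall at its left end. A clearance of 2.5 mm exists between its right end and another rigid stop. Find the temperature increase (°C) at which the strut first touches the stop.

ΔT ≈ 65.9 °C

Contact occurs when the free expansion equals the gap: αΔT L = 2.5 mm.
ΔT = 2.5 / (22×10⁻⁶ × 1725) = 65.88 °C.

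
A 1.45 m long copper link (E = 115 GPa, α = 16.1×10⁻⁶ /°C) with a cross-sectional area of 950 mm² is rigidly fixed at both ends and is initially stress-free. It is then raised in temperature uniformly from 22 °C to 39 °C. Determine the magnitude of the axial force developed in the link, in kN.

The ends cannot move, so σ = EαΔT = 115×10³ × 16.1×10⁻⁶ × 17 = 31.48 MPa.
Axial force P = σA = 31.48 × 950 = 29900 N = 29.9 kN, compressive.

P ≈ 29.9 kN (compressive)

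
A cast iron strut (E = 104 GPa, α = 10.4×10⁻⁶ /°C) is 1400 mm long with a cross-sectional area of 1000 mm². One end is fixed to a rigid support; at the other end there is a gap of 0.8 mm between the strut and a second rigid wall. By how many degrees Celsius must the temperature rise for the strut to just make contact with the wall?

ΔT ≈ 54.9 °C

The gap closes when αΔT L = 0.8 mm, since the strut is still unstressed at that instant.
So ΔT = g/(αL) = 0.8/(10.4×10⁻⁶ × 1400) = 54.95 °C.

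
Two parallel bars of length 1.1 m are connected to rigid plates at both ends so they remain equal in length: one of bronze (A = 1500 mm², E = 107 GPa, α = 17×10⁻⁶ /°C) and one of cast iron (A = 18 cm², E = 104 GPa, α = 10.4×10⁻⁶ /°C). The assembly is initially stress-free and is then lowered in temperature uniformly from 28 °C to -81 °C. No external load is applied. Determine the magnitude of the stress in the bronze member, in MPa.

σ ≈ 41.4 MPa (tensile)

Both members must finish at the same length. With the larger α, the bronze tends to over-contract; the plates restrain it, putting the bronze in tension and the cast iron in compression. With no external load the two internal forces are equal and opposite, magnitude P.
Setting the final lengths equal and cancelling L: (α₁ − α₂)ΔT = P/(A₁E₁) + P/(A₂E₂).
|α₁ − α₂|·ΔT = 6.6×10⁻⁶ × 109 = 0.0007194.
1/(A₁E₁) + 1/(A₂E₂) = 1/(1500×107×10³) + 1/(1800×104×10³) = 1.157×10⁻⁸ N⁻¹.
So P = 0.0007194 / 1.157×10⁻⁸ = 62.17 kN.
σ_{bronze} = P/A₁ = 62170/1500 = 41.44 MPa, tensile.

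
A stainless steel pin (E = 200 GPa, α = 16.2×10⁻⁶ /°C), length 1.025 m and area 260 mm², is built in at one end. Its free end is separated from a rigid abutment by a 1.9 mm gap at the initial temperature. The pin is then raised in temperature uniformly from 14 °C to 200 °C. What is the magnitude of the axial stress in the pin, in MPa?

σ ≈ 232 MPa (compressive)

If the wall were absent the pin would grow by αΔT L = 16.2×10⁻⁶ × 186 × 1025 = 3.089 mm.
After closing the 1.9 mm clearance, 3.089 − 1.9 = 1.189 mm of expansion remains to be suppressed by the wall.
Compatibility: PL/(AE) = 1.189 mm, so σ = P/A = E × (1.189/1025) = 231.9 MPa.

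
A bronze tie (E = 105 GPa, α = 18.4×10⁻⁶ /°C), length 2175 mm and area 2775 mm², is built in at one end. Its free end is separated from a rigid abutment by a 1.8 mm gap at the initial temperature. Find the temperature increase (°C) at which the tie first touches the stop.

Contact occurs when the free expansion equals the gap: αΔT L = 1.8 mm.
ΔT = 1.8 / (18.4×10⁻⁶ × 2175) = 44.98 °C.

ΔT ≈ 45 °C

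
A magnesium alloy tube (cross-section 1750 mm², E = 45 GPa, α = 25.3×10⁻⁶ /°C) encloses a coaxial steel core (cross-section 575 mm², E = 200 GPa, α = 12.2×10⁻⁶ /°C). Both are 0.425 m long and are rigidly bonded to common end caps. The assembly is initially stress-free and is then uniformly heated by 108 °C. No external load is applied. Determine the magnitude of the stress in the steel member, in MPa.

Both members must finish at the same length. With the larger α, the magnesium alloy tends to over-expand; the plates restrain it, putting the magnesium alloy in compression and the steel in tension. With no external load the two internal forces are equal and opposite, magnitude P.
Compatibility of the two members (thermal + elastic change equal): (α₁ − α₂)ΔT = P·[1/(A₁E₁) + 1/(A₂E₂)].
|α₁ − α₂|·ΔT = 13.1×10⁻⁶ × 108 = 0.001415.
1/(A₁E₁) + 1/(A₂E₂) = 1/(1750×45×10³) + 1/(575×200×10³) = 2.139×10⁻⁸ N⁻¹.
P = 0.001415 / 2.139×10⁻⁸ = 66130 N = 66.13 kN.
σ_{steel} = P/A₂ = 66130/575 = 115 MPa, tensile.

σ ≈ 115 MPa (tensile)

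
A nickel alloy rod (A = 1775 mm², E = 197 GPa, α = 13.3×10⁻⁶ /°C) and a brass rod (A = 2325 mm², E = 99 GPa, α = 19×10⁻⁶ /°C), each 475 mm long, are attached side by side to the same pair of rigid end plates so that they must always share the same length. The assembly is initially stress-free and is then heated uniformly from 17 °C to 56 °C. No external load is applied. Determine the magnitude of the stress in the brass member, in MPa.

σ ≈ 13.3 MPa (compressive)

Equilibrium of a rigid end plate with no external load gives equal and opposite internal forces ±P in the two members. Since α_{brass} > α_{nickel alloy}, heating drives the brass into compression and the nickel alloy into tension.
Equating the net (thermal + elastic) strains gives |α₁ − α₂|·ΔT = P·[1/(A₁E₁) + 1/(A₂E₂)].
|α₁ − α₂|·ΔT = 5.7×10⁻⁶ × 39 = 0.0002223.
1/(A₁E₁) + 1/(A₂E₂) = 1/(1775×197×10³) + 1/(2325×99×10³) = 7.204×10⁻⁹ N⁻¹.
So P = 0.0002223 / 7.204×10⁻⁹ = 30.86 kN.
σ_{brass} = P/A₂ = 30860/2325 = 13.27 MPa, compressive.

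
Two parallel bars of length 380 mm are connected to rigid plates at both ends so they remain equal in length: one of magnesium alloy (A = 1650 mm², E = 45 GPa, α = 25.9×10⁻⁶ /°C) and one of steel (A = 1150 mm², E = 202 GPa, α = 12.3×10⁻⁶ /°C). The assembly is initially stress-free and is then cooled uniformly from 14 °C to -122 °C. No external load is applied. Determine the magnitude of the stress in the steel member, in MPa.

σ ≈ 90.5 MPa (compressive)

The magnesium alloy has the larger α, so on cooling it would change length more than the steel if both were free. The rigid plates force a common final length, so the magnesium alloy is put into tension and the steel into compression, with equal and opposite forces P (no external load).
Compatibility of the two members (thermal + elastic change equal): (α₁ − α₂)ΔT = P·[1/(A₁E₁) + 1/(A₂E₂)].
|α₁ − α₂|·ΔT = 13.6×10⁻⁶ × 136 = 0.00185.
1/(A₁E₁) + 1/(A₂E₂) = 1/(1650×45×10³) + 1/(1150×202×10³) = 1.777×10⁻⁸ N⁻¹.
P = 0.00185 / 1.777×10⁻⁸ = 104100 N = 104.1 kN.
σ_{steel} = P/A₂ = 104100/1150 = 90.49 MPa, compressive.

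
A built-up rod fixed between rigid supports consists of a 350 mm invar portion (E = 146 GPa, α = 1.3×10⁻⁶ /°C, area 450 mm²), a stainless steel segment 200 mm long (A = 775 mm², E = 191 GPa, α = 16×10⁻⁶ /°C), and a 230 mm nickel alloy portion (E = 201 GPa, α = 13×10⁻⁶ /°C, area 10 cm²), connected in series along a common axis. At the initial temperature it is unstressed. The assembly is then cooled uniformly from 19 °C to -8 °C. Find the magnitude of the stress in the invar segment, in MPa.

With the walls removed the bar would change length by δ_free = Σ αᵢΔT Lᵢ = 1.3×10⁻⁶×27×350 + 16×10⁻⁶×27×200 + 13×10⁻⁶×27×230 = 0.1794 mm.
The rigid supports impose zero overall length change; the single axial force P common to all segments must satisfy P Σ Lᵢ/(AᵢEᵢ) = δ_free.
The series flexibility is Σ Lᵢ/(AᵢEᵢ) = 350/(450×146×10³) + 200/(775×191×10³) + 230/(1000×201×10³) = 7.823×10⁻⁶ mm/N.
Hence P = δ_free / Σ(L/AE) = 0.1794/7.823×10⁻⁶ = 22.94 kN (tensile).
σ_{invar} = P / A = 22940 / 450 = 50.97 MPa.

σ ≈ 51 MPa (tensile)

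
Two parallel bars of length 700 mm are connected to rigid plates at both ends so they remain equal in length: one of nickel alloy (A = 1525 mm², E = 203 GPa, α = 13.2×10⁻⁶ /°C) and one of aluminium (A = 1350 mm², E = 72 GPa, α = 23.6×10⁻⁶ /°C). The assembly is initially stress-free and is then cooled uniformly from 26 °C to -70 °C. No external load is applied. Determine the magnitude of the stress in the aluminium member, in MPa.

Equilibrium of a rigid end plate with no external load gives equal and opposite internal forces ±P in the two members. Since α_{aluminium} > α_{nickel alloy}, cooling drives the aluminium into tension and the nickel alloy into compression.
Compatibility of the two members (thermal + elastic change equal): (α₁ − α₂)ΔT = P·[1/(A₁E₁) + 1/(A₂E₂)].
|α₁ − α₂|·ΔT = 10.4×10⁻⁶ × 96 = 0.0009984.
1/(A₁E₁) + 1/(A₂E₂) = 1/(1525×203×10³) + 1/(1350×72×10³) = 1.352×10⁻⁸ N⁻¹.
P = 0.0009984 / 1.352×10⁻⁸ = 73860 N = 73.86 kN.
σ_{aluminium} = P/A₂ = 73860/1350 = 54.71 MPa, tensile.

σ ≈ 54.7 MPa (tensile)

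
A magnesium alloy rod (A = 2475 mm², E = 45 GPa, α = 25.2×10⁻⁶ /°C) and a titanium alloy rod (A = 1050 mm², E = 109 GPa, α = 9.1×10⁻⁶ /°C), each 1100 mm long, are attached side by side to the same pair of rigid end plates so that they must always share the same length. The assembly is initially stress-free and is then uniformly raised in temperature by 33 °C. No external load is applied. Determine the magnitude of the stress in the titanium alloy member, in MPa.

Equilibrium of a rigid end plate with no external load gives equal and opposite internal forces ±P in the two members. Since α_{magnesium alloy} > α_{titanium alloy}, heating drives the magnesium alloy into compression and the titanium alloy into tension.
Compatibility of the two members (thermal + elastic change equal): (α₁ − α₂)ΔT = P·[1/(A₁E₁) + 1/(A₂E₂)].
|α₁ − α₂|·ΔT = 16.1×10⁻⁶ × 33 = 0.0005313.
1/(A₁E₁) + 1/(A₂E₂) = 1/(2475×45×10³) + 1/(1050×109×10³) = 1.772×10⁻⁸ N⁻¹.
P = 0.0005313 / 1.772×10⁻⁸ = 29990 N = 29.99 kN.
σ_{titanium alloy} = P/A₂ = 29990/1050 = 28.56 MPa, tensile.

σ ≈ 28.6 MPa (tensile)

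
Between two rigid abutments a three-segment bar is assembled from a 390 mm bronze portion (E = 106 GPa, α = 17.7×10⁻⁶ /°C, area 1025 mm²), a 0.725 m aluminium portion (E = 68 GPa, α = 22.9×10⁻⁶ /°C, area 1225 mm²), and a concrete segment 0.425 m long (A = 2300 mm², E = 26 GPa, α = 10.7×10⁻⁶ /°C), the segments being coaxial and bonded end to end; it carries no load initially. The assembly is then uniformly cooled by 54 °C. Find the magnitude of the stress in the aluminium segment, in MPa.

σ ≈ 63.7 MPa (tensile)

With the walls removed the bar would change length by δ_free = Σ αᵢΔT Lᵢ = 17.7×10⁻⁶×54×390 + 22.9×10⁻⁶×54×725 + 10.7×10⁻⁶×54×425 = 1.515 mm.
Since the ends are fixed, an axial force P builds up, equal in every segment, with P · Σ Lᵢ/(AᵢEᵢ) = δ_free.
The series flexibility is Σ Lᵢ/(AᵢEᵢ) = 390/(1025×106×10³) + 725/(1225×68×10³) + 425/(2300×26×10³) = 1.94×10⁻⁵ mm/N.
So P = 1.515 / 1.94×10⁻⁵ = 78.09 kN, tensile.
σ_{aluminium} = P / A = 78090 / 1225 = 63.74 MPa.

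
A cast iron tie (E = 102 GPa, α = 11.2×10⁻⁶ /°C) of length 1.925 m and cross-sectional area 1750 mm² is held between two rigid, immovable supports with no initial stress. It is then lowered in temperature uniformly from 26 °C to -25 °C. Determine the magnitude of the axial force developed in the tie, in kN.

P ≈ 102 kN (tensile)

Full restraint means ε = 0, so the stress is σ = EαΔT = 102×10³ × 11.2×10⁻⁶ × 51 = 58.26 MPa.
P = AEαΔT = 1750 × 102×10³ × 11.2×10⁻⁶ × 51 = 102 kN (tensile).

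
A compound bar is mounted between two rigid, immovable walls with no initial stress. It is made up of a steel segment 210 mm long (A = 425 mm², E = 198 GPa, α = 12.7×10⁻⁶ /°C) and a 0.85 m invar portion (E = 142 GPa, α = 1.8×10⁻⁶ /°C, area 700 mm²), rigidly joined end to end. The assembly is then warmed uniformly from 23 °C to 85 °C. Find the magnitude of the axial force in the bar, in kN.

With the walls removed the bar would change length by δ_free = Σ αᵢΔT Lᵢ = 12.7×10⁻⁶×62×210 + 1.8×10⁻⁶×62×850 = 0.2602 mm.
The walls prevent any net length change, so an axial force P (same in every segment) develops. Compatibility: P · Σ Lᵢ/(AᵢEᵢ) = δ_free.
Σ Lᵢ/(AᵢEᵢ) = 210/(425×198×10³) + 850/(700×142×10³) = 1.105×10⁻⁵ mm/N.
Hence P = δ_free / Σ(L/AE) = 0.2602/1.105×10⁻⁵ = 23.56 kN (compressive).

P ≈ 23.6 kN (compressive)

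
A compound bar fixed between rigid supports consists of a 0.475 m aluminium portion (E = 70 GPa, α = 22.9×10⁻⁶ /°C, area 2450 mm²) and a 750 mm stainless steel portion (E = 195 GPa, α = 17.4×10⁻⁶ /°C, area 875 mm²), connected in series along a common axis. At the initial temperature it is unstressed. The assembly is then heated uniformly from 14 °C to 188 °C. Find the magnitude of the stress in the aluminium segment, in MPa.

If the supports were absent, the total length change would be Σ αᵢΔT Lᵢ = 22.9×10⁻⁶×174×475 + 17.4×10⁻⁶×174×750 = 4.163 mm.
Since the ends are fixed, an axial force P builds up, equal in every segment, with P · Σ Lᵢ/(AᵢEᵢ) = δ_free.
Σ Lᵢ/(AᵢEᵢ) = 475/(2450×70×10³) + 750/(875×195×10³) = 7.165×10⁻⁶ mm/N.
So P = 4.163 / 7.165×10⁻⁶ = 581 kN, compressive.
σ_{aluminium} = P / A = 581000 / 2450 = 237.2 MPa.

σ ≈ 237 MPa (compressive)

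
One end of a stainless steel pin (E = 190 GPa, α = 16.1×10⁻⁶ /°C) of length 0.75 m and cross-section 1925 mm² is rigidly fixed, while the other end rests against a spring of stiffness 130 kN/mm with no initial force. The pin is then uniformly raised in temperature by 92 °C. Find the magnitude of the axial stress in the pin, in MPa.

σ ≈ 59.2 MPa (compressive)

The unrestrained thermal change is αΔT L = 16.1×10⁻⁶ × 92 × 750 = 1.111 mm.
With a force P in the spring, the elastic change of the pin is PL/(AE) and that of the spring is P/k; compatibility requires their sum to equal δ_free.
P [ L/(AE) + 1/k ] = δ_free → P [ 750/(1925×190×10³) + 1/(130×10³) ] = 1.111.
P = 1.111 / 9.743×10⁻⁶ = 114000 N.
σ = P/A = 114000/1925 = 59.23 MPa.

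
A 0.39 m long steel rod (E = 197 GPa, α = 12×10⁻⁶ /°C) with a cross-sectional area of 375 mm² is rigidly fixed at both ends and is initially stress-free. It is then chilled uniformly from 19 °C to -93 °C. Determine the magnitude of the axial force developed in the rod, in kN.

P ≈ 99.3 kN (tensile)

The ends cannot move, so σ = EαΔT = 197×10³ × 12×10⁻⁶ × 112 = 264.8 MPa.
Then P = σA = 264.8 × 375 mm² = 99.29 kN, tensile.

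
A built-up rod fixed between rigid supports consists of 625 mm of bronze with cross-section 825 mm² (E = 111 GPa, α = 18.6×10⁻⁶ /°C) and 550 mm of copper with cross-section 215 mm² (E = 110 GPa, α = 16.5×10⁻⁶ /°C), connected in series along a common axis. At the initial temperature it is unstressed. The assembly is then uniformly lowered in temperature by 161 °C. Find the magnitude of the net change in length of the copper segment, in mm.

If the supports were absent, the total length change would be Σ αᵢΔT Lᵢ = 18.6×10⁻⁶×161×625 + 16.5×10⁻⁶×161×550 = 3.333 mm.
Since the ends are fixed, an axial force P builds up, equal in every segment, with P · Σ Lᵢ/(AᵢEᵢ) = δ_free.
The series flexibility is Σ Lᵢ/(AᵢEᵢ) = 625/(825×111×10³) + 550/(215×110×10³) = 3.008×10⁻⁵ mm/N.
Hence P = δ_free / Σ(L/AE) = 3.333/3.008×10⁻⁵ = 110.8 kN (tensile).
For the copper segment, free thermal change = 16.5×10⁻⁶×161×550 = 1.461 mm and elastic change from P = 110800×550/(215×110×10³) = 2.577 mm; these oppose, so the net change is 1.12 mm (segment lengthens).

|ΔL| ≈ 1.12 mm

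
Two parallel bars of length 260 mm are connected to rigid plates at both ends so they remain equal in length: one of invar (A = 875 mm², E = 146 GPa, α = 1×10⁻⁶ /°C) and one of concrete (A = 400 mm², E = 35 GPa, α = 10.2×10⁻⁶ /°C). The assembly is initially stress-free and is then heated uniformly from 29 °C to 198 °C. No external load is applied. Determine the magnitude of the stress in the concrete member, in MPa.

σ ≈ 49 MPa (compressive)

The concrete has the larger α, so on heating it would change length more than the invar if both were free. The rigid plates force a common final length, so the concrete is put into compression and the invar into tension, with equal and opposite forces P (no external load).
Setting the final lengths equal and cancelling L: (α₁ − α₂)ΔT = P/(A₁E₁) + P/(A₂E₂).
|α₁ − α₂|·ΔT = 9.2×10⁻⁶ × 169 = 0.001555.
1/(A₁E₁) + 1/(A₂E₂) = 1/(875×146×10³) + 1/(400×35×10³) = 7.926×10⁻⁸ N⁻¹.
So P = 0.001555 / 7.926×10⁻⁸ = 19.62 kN.
σ_{concrete} = P/A₂ = 19620/400 = 49.04 MPa, compressive.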